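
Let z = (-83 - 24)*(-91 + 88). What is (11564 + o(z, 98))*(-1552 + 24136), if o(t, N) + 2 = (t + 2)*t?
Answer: 2602693080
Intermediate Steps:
z = 321 (z = -107*(-3) = 321)
o(t, N) = -2 + t*(2 + t) (o(t, N) = -2 + (t + 2)*t = -2 + (2 + t)*t = -2 + t*(2 + t))
(11564 + o(z, 98))*(-1552 + 24136) = (11564 + (-2 + 321² + 2*321))*(-1552 + 24136) = (11564 + (-2 + 103041 + 642))*22584 = (11564 + 103681)*22584 = 115245*22584 = 2602693080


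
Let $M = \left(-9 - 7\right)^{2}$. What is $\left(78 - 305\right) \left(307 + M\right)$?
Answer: $-127801$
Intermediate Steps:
$M = 256$ ($M = \left(-16\right)^{2} = 256$)
$\left(78 - 305\right) \left(307 + M\right) = \left(78 - 305\right) \left(307 + 256\right) = \left(-227\right) 563 = -127801$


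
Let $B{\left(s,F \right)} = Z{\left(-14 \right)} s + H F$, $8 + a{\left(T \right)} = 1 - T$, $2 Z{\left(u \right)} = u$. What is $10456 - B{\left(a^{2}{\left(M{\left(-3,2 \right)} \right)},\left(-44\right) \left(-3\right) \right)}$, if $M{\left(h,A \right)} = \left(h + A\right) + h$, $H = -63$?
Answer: $18835$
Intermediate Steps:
$Z{\left(u \right)} = \frac{u}{2}$
$M{\left(h,A \right)} = A + 2 h$ ($M{\left(h,A \right)} = \left(A + h\right) + h = A + 2 h$)
$a{\left(T \right)} = -7 - T$ ($a{\left(T \right)} = -8 - \left(-1 + T\right) = -7 - T$)
$B{\left(s,F \right)} = - 63 F - 7 s$ ($B{\left(s,F \right)} = \frac{1}{2} \left(-14\right) s - 63 F = - 7 s - 63 F = - 63 F - 7 s$)
$10456 - B{\left(a^{2}{\left(M{\left(-3,2 \right)} \right)},\left(-44\right) \left(-3\right) \right)} = 10456 - \left(- 63 \left(\left(-44\right) \left(-3\right)\right) - 7 \left(-7 - \left(2 + 2 \left(-3\right)\right)\right)^{2}\right) = 10456 - \left(\left(-63\right) 132 - 7 \left(-7 - \left(2 - 6\right)\right)^{2}\right) = 10456 - \left(-8316 - 7 \left(-7 - -4\right)^{2}\right) = 10456 - \left(-8316 - 7 \left(-7 + 4\right)^{2}\right) = 10456 - \left(-8316 - 7 \left(-3\right)^{2}\right) = 10456 - \left(-8316 - 63\right) = 10456 - -8379 = 10456 + 8379 = 18835$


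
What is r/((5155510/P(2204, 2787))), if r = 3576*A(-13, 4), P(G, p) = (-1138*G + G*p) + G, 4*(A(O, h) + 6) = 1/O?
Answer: -101760068520/6702163 ≈ -15183.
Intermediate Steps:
A(O, h) = -6 + 1/(4*O)
P(G, p) = -1137*G + G*p
r = -279822/13 (r = 3576*(-6 + (¼)/(-13)) = 3576*(-6 + (¼)*(-1/13)) = 3576*(-6 - 1/52) = 3576*(-313/52) = -279822/13 ≈ -21525.)
r/((5155510/P(2204, 2787))) = -279822/(13*(5155510/((2204*(-1137 + 2787))))) = -279822/(13*(5155510/((2204*1650)))) = -279822/(13*(5155510/3636600)) = -279822/(13*(5155510*(1/3636600))) = -279822/(13*515551/363660) = -279822/13*363660/515551 = -101760068520/6702163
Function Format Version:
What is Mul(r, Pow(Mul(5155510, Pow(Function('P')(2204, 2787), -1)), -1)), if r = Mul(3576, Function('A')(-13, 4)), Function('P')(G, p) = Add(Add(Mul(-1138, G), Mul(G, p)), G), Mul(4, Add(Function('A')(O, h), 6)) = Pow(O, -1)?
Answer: Rational(-101760068520, 6702163) ≈ -15183.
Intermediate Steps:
Function('A')(O, h) = Add(-6, Mul(Rational(1, 4), Pow(O, -1)))
Function('P')(G, p) = Add(Mul(-1137, G), Mul(G, p))
r = Rational(-279822, 13) (r = Mul(3576, Add(-6, Mul(Rational(1, 4), Pow(-13, -1)))) = Mul(3576, Add(-6, Mul(Rational(1, 4), Rational(-1, 13)))) = Mul(3576, Add(-6, Rational(-1, 52))) = Mul(3576, Rational(-313, 52)) = Rational(-279822, 13) ≈ -21525.)
Mul(r, Pow(Mul(5155510, Pow(Function('P')(2204, 2787), -1)), -1)) = Mul(Rational(-279822, 13), Pow(Mul(5155510, Pow(Mul(2204, Add(-1137, 2787)), -1)), -1)) = Mul(Rational(-279822, 13), Pow(Mul(5155510, Pow(Mul(2204, 1650), -1)), -1)) = Mul(Rational(-279822, 13), Pow(Mul(5155510, Pow(3636600, -1)), -1)) = Mul(Rational(-279822, 13), Pow(Mul(5155510, Rational(1, 3636600)), -1)) = Mul(Rational(-279822, 13), Pow(Rational(515551, 363660), -1)) = Mul(Rational(-279822, 13), Rational(363660, 515551)) = Rational(-101760068520, 6702163)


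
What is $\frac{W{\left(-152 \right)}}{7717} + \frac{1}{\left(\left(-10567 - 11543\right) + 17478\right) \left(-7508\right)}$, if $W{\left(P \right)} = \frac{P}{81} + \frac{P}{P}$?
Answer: $- \frac{822848633}{7246112611104} \approx -0.00011356$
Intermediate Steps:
$W{\left(P \right)} = 1 + \frac{P}{81}$ ($W{\left(P \right)} = P \frac{1}{81} + 1 = \frac{P}{81} + 1 = 1 + \frac{P}{81}$)
$\frac{W{\left(-152 \right)}}{7717} + \frac{1}{\left(\left(-10567 - 11543\right) + 17478\right) \left(-7508\right)} = \frac{1 + \frac{1}{81} \left(-152\right)}{7717} + \frac{1}{\left(\left(-10567 - 11543\right) + 17478\right) \left(-7508\right)} = \left(1 - \frac{152}{81}\right) \frac{1}{7717} + \frac{1}{\left(-10567 - 11543\right) + 17478} \left(- \frac{1}{7508}\right) = \left(- \frac{71}{81}\right) \frac{1}{7717} + \frac{1}{-22110 + 17478} \left(- \frac{1}{7508}\right) = - \frac{71}{625077} + \frac{1}{-4632} \left(- \frac{1}{7508}\right) = - \frac{71}{625077} - - \frac{1}{34777056} = - \frac{71}{625077} + \frac{1}{34777056} = - \frac{822848633}{7246112611104}$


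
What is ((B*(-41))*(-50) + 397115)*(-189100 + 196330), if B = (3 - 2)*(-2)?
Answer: 2841498450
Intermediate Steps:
B = -2 (B = 1*(-2) = -2)
((B*(-41))*(-50) + 397115)*(-189100 + 196330) = (-2*(-41)*(-50) + 397115)*(-189100 + 196330) = (82*(-50) + 397115)*7230 = (-4100 + 397115)*7230 = 393015*7230 = 2841498450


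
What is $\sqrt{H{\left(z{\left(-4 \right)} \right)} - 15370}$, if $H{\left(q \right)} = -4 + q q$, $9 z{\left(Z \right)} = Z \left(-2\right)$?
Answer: $\frac{i \sqrt{1245230}}{9} \approx 123.99 i$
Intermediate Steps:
$z{\left(Z \right)} = - \frac{2 Z}{9}$ ($z{\left(Z \right)} = \frac{Z \left(-2\right)}{9} = \frac{\left(-2\right) Z}{9} = - \frac{2 Z}{9}$)
$H{\left(q \right)} = -4 + q^{2}$
$\sqrt{H{\left(z{\left(-4 \right)} \right)} - 15370} = \sqrt{\left(-4 + \left(\left(- \frac{2}{9}\right) \left(-4\right)\right)^{2}\right) - 15370} = \sqrt{\left(-4 + \left(\frac{8}{9}\right)^{2}\right) - 15370} = \sqrt{\left(-4 + \frac{64}{81}\right) - 15370} = \sqrt{- \frac{260}{81} - 15370} = \sqrt{- \frac{1245230}{81}} = \frac{i \sqrt{1245230}}{9}$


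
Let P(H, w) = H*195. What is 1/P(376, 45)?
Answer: 1/73320 ≈ 1.3639e-5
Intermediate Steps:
P(H, w) = 195*H
1/P(376, 45) = 1/(195*376) = 1/73320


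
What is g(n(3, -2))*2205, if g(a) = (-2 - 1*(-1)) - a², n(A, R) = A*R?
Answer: -81585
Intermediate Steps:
g(a) = -1 - a² (g(a) = (-2 + 1) - a² = -1 - a²)
g(n(3, -2))*2205 = (-1 - (3*(-2))²)*2205 = (-1 - 1*(-6)²)*2205 = (-1 - 1*36)*2205 = (-1 - 36)*2205 = -37*2205 = -81585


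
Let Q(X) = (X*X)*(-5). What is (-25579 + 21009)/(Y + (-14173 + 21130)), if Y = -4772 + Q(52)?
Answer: 914/2267 ≈ 0.40318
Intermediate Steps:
Q(X) = -5*X**2 (Q(X) = X**2*(-5) = -5*X**2)
Y = -18292 (Y = -4772 - 5*52**2 = -4772 - 5*2704 = -4772 - 13520 = -18292)
(-25579 + 21009)/(Y + (-14173 + 21130)) = (-25579 + 21009)/(-18292 + (-14173 + 21130)) = -4570/(-18292 + 6957) = -4570/(-11335) = -4570*(-1/11335) = 914/2267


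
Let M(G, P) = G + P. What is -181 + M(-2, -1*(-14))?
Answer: -169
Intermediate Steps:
-181 + M(-2, -1*(-14)) = -181 + (-2 - 1*(-14)) = -181 + (-2 + 14) = -181 + 12 = -169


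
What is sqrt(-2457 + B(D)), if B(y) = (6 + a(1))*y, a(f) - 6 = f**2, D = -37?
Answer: I*sqrt(2938) ≈ 54.203*I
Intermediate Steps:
a(f) = 6 + f**2
B(y) = 13*y (B(y) = (6 + (6 + 1**2))*y = (6 + (6 + 1))*y = (6 + 7)*y = 13*y)
sqrt(-2457 + B(D)) = sqrt(-2457 + 13*(-37)) = sqrt(-2457 - 481) = sqrt(-2938) = I*sqrt(2938)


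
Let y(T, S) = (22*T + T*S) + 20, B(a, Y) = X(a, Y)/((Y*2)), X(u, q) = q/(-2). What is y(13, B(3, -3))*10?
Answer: 6055/2 ≈ 3027.5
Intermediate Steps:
X(u, q) = -q/2 (X(u, q) = q*(-½) = -q/2)
B(a, Y) = -¼ (B(a, Y) = (-Y/2)/((Y*2)) = (-Y/2)/((2*Y)) = (-Y/2)*(1/(2*Y)) = -¼)
y(T, S) = 20 + 22*T + S*T (y(T, S) = (22*T + S*T) + 20 = 20 + 22*T + S*T)
y(13, B(3, -3))*10 = (20 + 22*13 - ¼*13)*10 = (20 + 286 - 13/4)*10 = (1211/4)*10 = 6055/2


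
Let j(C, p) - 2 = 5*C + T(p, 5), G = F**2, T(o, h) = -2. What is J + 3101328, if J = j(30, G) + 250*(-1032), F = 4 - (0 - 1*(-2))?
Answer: 2843478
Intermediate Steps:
F = 2 (F = 4 - (0 + 2) = 4 - 1*2 = 4 - 2 = 2)
G = 4 (G = 2**2 = 4)
j(C, p) = 5*C (j(C, p) = 2 + (5*C - 2) = 2 + (-2 + 5*C) = 5*C)
J = -257850 (J = 5*30 + 250*(-1032) = 150 - 258000 = -257850)
J + 3101328 = -257850 + 3101328 = 2843478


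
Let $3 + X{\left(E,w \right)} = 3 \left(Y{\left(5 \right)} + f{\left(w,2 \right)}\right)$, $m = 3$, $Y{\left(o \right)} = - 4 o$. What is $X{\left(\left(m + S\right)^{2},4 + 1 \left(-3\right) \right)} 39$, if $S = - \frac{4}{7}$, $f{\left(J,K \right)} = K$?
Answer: $-2223$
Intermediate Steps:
$S = - \frac{4}{7}$ ($S = \left(-4\right) \frac{1}{7} = - \frac{4}{7} \approx -0.57143$)
$X{\left(E,w \right)} = -57$ ($X{\left(E,w \right)} = -3 + 3 \left(\left(-4\right) 5 + 2\right) = -3 + 3 \left(-20 + 2\right) = -3 + 3 \left(-18\right) = -3 - 54 = -57$)
$X{\left(\left(m + S\right)^{2},4 + 1 \left(-3\right) \right)} 39 = \left(-57\right) 39 = -2223$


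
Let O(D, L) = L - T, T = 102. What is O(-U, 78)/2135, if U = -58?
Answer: -24/2135 ≈ -0.011241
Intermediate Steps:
O(D, L) = -102 + L (O(D, L) = L - 1*102 = L - 102 = -102 + L)
O(-U, 78)/2135 = (-102 + 78)/2135 = -24*1/2135 = -24/2135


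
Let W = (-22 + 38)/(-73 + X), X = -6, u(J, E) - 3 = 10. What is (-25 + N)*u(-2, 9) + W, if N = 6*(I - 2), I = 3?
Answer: -19529/79 ≈ -247.20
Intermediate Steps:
u(J, E) = 13 (u(J, E) = 3 + 10 = 13)
W = -16/79 (W = (-22 + 38)/(-73 - 6) = 16/(-79) = 16*(-1/79) = -16/79 ≈ -0.20253)
N = 6 (N = 6*(3 - 2) = 6*1 = 6)
(-25 + N)*u(-2, 9) + W = (-25 + 6)*13 - 16/79 = -19*13 - 16/79 = -247 - 16/79 = -19529/79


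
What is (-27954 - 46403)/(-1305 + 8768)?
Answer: -74357/7463 ≈ -9.9634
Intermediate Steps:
(-27954 - 46403)/(-1305 + 8768) = -74357/7463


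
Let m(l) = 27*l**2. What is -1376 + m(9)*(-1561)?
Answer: -3415283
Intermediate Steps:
-1376 + m(9)*(-1561) = -1376 + (27*9**2)*(-1561) = -1376 + (27*81)*(-1561) = -1376 + 2187*(-1561) = -1376 - 3413907 = -3415283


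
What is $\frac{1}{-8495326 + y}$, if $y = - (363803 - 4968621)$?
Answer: $- \frac{1}{3890508} \approx -2.5704 \cdot 10^{-7}$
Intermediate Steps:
$y = 4604818$ ($y = - (363803 - 4968621) = \left(-1\right) \left(-4604818\right) = 4604818$)
$\frac{1}{-8495326 + y} = \frac{1}{-8495326 + 4604818} = \frac{1}{-3890508} = - \frac{1}{3890508}$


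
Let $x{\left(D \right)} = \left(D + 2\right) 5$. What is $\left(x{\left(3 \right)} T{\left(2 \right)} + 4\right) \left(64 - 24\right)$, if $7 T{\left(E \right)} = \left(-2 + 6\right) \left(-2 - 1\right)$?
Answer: $- \frac{10880}{7} \approx -1554.3$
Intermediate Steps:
$x{\left(D \right)} = 10 + 5 D$ ($x{\left(D \right)} = \left(2 + D\right) 5 = 10 + 5 D$)
$T{\left(E \right)} = - \frac{12}{7}$ ($T{\left(E \right)} = \frac{\left(-2 + 6\right) \left(-2 - 1\right)}{7} = \frac{4 \left(-3\right)}{7} = \frac{1}{7} \left(-12\right) = - \frac{12}{7}$)
$\left(x{\left(3 \right)} T{\left(2 \right)} + 4\right) \left(64 - 24\right) = \left(\left(10 + 5 \cdot 3\right) \left(- \frac{12}{7}\right) + 4\right) \left(64 - 24\right) = \left(\left(10 + 15\right) \left(- \frac{12}{7}\right) + 4\right) 40 = \left(25 \left(- \frac{12}{7}\right) + 4\right) 40 = \left(- \frac{300}{7} + 4\right) 40 = \left(- \frac{272}{7}\right) 40 = - \frac{10880}{7}$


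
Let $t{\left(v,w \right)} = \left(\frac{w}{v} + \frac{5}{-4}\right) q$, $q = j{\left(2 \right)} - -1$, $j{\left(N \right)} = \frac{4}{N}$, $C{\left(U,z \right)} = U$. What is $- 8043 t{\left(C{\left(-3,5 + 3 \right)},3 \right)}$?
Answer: $\frac{217161}{4} \approx 54290.0$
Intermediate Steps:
$q = 3$ ($q = \frac{4}{2} - -1 = 4 \cdot \frac{1}{2} + 1 = 2 + 1 = 3$)
$t{\left(v,w \right)} = - \frac{15}{4} + \frac{3 w}{v}$ ($t{\left(v,w \right)} = \left(\frac{w}{v} + \frac{5}{-4}\right) 3 = \left(\frac{w}{v} + 5 \left(- \frac{1}{4}\right)\right) 3 = \left(\frac{w}{v} - \frac{5}{4}\right) 3 = \left(- \frac{5}{4} + \frac{w}{v}\right) 3 = - \frac{15}{4} + \frac{3 w}{v}$)
$- 8043 t{\left(C{\left(-3,5 + 3 \right)},3 \right)} = - 8043 \left(- \frac{15}{4} + 3 \cdot 3 \frac{1}{-3}\right) = - 8043 \left(- \frac{15}{4} + 3 \cdot 3 \left(- \frac{1}{3}\right)\right) = - 8043 \left(- \frac{15}{4} - 3\right) = \left(-8043\right) \left(- \frac{27}{4}\right) = \frac{217161}{4}$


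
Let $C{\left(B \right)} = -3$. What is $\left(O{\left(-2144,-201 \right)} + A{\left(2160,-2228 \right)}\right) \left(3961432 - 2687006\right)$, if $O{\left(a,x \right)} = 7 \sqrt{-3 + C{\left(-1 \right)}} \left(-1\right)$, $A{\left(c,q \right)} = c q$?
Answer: $-6133149636480 - 8920982 i \sqrt{6} \approx -6.1331 \cdot 10^{12} - 2.1852 \cdot 10^{7} i$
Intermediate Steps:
$O{\left(a,x \right)} = - 7 i \sqrt{6}$ ($O{\left(a,x \right)} = 7 \sqrt{-3 - 3} \left(-1\right) = 7 \sqrt{-6} \left(-1\right) = 7 i \sqrt{6} \left(-1\right) = - 7 i \sqrt{6}$)
$\left(O{\left(-2144,-201 \right)} + A{\left(2160,-2228 \right)}\right) \left(3961432 - 2687006\right) = \left(- 7 i \sqrt{6} + 2160 \left(-2228\right)\right) \left(3961432 - 2687006\right) = \left(- 7 i \sqrt{6} - 4812480\right) 1274426 = \left(-4812480 - 7 i \sqrt{6}\right) 1274426 = -6133149636480 - 8920982 i \sqrt{6}$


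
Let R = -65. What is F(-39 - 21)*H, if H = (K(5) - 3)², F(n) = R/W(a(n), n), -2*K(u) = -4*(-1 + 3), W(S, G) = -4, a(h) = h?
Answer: 65/4 ≈ 16.250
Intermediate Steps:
K(u) = 4 (K(u) = -(-2)*(-1 + 3) = -(-2)*2 = -½*(-8) = 4)
F(n) = 65/4 (F(n) = -65/(-4) = -65*(-¼) = 65/4)
H = 1 (H = (4 - 3)² = 1² = 1)
F(-39 - 21)*H = (65/4)*1 = 65/4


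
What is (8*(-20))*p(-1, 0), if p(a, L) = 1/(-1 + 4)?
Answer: -160/3 ≈ -53.333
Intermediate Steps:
p(a, L) = ⅓ (p(a, L) = 1/3 = ⅓)
(8*(-20))*p(-1, 0) = (8*(-20))*(⅓) = -160*⅓ = -160/3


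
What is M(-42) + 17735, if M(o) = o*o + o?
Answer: 19457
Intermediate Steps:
M(o) = o + o**2 (M(o) = o**2 + o = o + o**2)
M(-42) + 17735 = -42*(1 - 42) + 17735 = -42*(-41) + 17735 = 1722 + 17735 = 19457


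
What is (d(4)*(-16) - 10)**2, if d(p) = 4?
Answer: 5476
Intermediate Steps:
(d(4)*(-16) - 10)**2 = (4*(-16) - 10)**2 = (-64 - 10)**2 = (-74)**2 = 5476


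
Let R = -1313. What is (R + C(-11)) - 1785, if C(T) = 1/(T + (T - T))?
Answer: -34079/11 ≈ -3098.1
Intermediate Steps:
C(T) = 1/T (C(T) = 1/(T + 0) = 1/T)
(R + C(-11)) - 1785 = (-1313 + 1/(-11)) - 1785 = (-1313 - 1/11) - 1785 = -14444/11 - 1785 = -34079/11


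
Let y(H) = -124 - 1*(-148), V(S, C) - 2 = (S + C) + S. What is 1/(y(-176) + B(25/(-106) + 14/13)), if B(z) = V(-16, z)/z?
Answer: -1159/12365 ≈ -0.093732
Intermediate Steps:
V(S, C) = 2 + C + 2*S (V(S, C) = 2 + ((S + C) + S) = 2 + ((C + S) + S) = 2 + (C + 2*S) = 2 + C + 2*S)
y(H) = 24 (y(H) = -124 + 148 = 24)
B(z) = (-30 + z)/z (B(z) = (2 + z + 2*(-16))/z = (2 + z - 32)/z = (-30 + z)/z)
1/(y(-176) + B(25/(-106) + 14/13)) = 1/(24 + (-30 + (25/(-106) + 14/13))/(25/(-106) + 14/13)) = 1/(24 + (-30 + (25*(-1/106) + 14*(1/13)))/(25*(-1/106) + 14*(1/13))) = 1/(24 + (-30 + (-25/106 + 14/13))/(-25/106 + 14/13)) = 1/(24 + (-30 + 1159/1378)/(1159/1378)) = 1/(24 + (1378/1159)*(-40181/1378)) = 1/(24 - 40181/1159) = 1/(-12365/1159) = -1159/12365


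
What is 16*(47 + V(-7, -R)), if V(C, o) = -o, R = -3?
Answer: 704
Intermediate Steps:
16*(47 + V(-7, -R)) = 16*(47 - (-1)*(-3)) = 16*(47 - 1*3) = 16*(47 - 3) = 16*44 = 704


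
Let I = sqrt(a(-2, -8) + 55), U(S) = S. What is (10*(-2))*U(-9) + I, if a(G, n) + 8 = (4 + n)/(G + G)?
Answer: 180 + 4*sqrt(3) ≈ 186.93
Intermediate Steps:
a(G, n) = -8 + (4 + n)/(2*G) (a(G, n) = -8 + (4 + n)/(G + G) = -8 + (4 + n)/((2*G)) = -8 + (4 + n)*(1/(2*G)) = -8 + (4 + n)/(2*G))
I = 4*sqrt(3) (I = sqrt((1/2)*(4 - 8 - 16*(-2))/(-2) + 55) = sqrt((1/2)*(-1/2)*(4 - 8 + 32) + 55) = sqrt((1/2)*(-1/2)*28 + 55) = sqrt(-7 + 55) = sqrt(48) = 4*sqrt(3) ≈ 6.9282)
(10*(-2))*U(-9) + I = (10*(-2))*(-9) + 4*sqrt(3) = -20*(-9) + 4*sqrt(3) = 180 + 4*sqrt(3)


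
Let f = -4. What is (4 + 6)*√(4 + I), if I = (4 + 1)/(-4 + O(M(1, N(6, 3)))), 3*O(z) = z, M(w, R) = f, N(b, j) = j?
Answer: 35/2 ≈ 17.500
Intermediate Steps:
M(w, R) = -4
O(z) = z/3
I = -15/16 (I = (4 + 1)/(-4 + (⅓)*(-4)) = 5/(-4 - 4/3) = 5/(-16/3) = 5*(-3/16) = -15/16 ≈ -0.93750)
(4 + 6)*√(4 + I) = (4 + 6)*√(4 - 15/16) = 10*√(49/16) = 10*(7/4) = 35/2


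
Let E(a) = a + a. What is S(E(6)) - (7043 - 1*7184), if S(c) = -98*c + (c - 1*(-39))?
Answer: -984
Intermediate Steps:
E(a) = 2*a
S(c) = 39 - 97*c (S(c) = -98*c + (c + 39) = -98*c + (39 + c) = 39 - 97*c)
S(E(6)) - (7043 - 1*7184) = (39 - 194*6) - (7043 - 1*7184) = (39 - 97*12) - (7043 - 7184) = (39 - 1164) - 1*(-141) = -1125 + 141 = -984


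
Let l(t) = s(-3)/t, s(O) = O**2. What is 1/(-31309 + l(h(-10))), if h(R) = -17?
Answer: -17/532262 ≈ -3.1939e-5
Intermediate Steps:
l(t) = 9/t (l(t) = (-3)**2/t = 9/t)
1/(-31309 + l(h(-10))) = 1/(-31309 + 9/(-17)) = 1/(-31309 + 9*(-1/17)) = 1/(-31309 - 9/17) = 1/(-532262/17) = -17/532262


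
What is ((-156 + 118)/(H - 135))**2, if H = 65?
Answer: 361/1225 ≈ 0.29469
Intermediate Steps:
((-156 + 118)/(H - 135))**2 = ((-156 + 118)/(65 - 135))**2 = (-38/(-70))**2 = (-38*(-1/70))**2 = (19/35)**2 = 361/1225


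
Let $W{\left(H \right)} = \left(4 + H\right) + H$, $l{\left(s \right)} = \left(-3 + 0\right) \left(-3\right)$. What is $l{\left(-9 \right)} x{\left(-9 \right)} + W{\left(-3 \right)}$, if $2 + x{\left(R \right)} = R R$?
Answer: $709$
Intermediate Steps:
$l{\left(s \right)} = 9$ ($l{\left(s \right)} = \left(-3\right) \left(-3\right) = 9$)
$W{\left(H \right)} = 4 + 2 H$
$x{\left(R \right)} = -2 + R^{2}$ ($x{\left(R \right)} = -2 + R R = -2 + R^{2}$)
$l{\left(-9 \right)} x{\left(-9 \right)} + W{\left(-3 \right)} = 9 \left(-2 + \left(-9\right)^{2}\right) + \left(4 + 2 \left(-3\right)\right) = 9 \left(-2 + 81\right) + \left(4 - 6\right) = 9 \cdot 79 - 2 = 711 - 2 = 709$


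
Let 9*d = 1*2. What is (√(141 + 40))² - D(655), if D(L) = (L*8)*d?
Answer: -8851/9 ≈ -983.44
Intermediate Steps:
d = 2/9 (d = (1*2)/9 = (⅑)*2 = 2/9 ≈ 0.22222)
D(L) = 16*L/9 (D(L) = (L*8)*(2/9) = (8*L)*(2/9) = 16*L/9)
(√(141 + 40))² - D(655) = (√(141 + 40))² - 16*655/9 = (√181)² - 1*10480/9 = 181 - 10480/9 = -8851/9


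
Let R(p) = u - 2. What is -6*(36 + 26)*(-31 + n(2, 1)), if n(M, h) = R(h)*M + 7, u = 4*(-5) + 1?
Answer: 24552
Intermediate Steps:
u = -19 (u = -20 + 1 = -19)
R(p) = -21 (R(p) = -19 - 2 = -21)
n(M, h) = 7 - 21*M (n(M, h) = -21*M + 7 = 7 - 21*M)
-6*(36 + 26)*(-31 + n(2, 1)) = -6*(36 + 26)*(-31 + (7 - 21*2)) = -372*(-31 + (7 - 42)) = -372*(-31 - 35) = -372*(-66) = -6*(-4092) = 24552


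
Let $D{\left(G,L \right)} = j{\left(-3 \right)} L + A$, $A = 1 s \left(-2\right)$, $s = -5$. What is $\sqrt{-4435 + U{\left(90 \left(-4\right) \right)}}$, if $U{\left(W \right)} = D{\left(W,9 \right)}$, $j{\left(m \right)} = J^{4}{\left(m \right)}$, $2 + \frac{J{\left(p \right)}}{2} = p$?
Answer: $5 \sqrt{3423} \approx 292.53$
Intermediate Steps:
$J{\left(p \right)} = -4 + 2 p$
$A = 10$ ($A = 1 \left(-5\right) \left(-2\right) = \left(-5\right) \left(-2\right) = 10$)
$j{\left(m \right)} = \left(-4 + 2 m\right)^{4}$
$D{\left(G,L \right)} = 10 + 10000 L$ ($D{\left(G,L \right)} = 16 \left(-2 - 3\right)^{4} L + 10 = 16 \left(-5\right)^{4} L + 10 = 16 \cdot 625 L + 10 = 10000 L + 10 = 10 + 10000 L$)
$U{\left(W \right)} = 90010$ ($U{\left(W \right)} = 10 + 10000 \cdot 9 = 10 + 90000 = 90010$)
$\sqrt{-4435 + U{\left(90 \left(-4\right) \right)}} = \sqrt{-4435 + 90010} = \sqrt{85575} = 5 \sqrt{3423}$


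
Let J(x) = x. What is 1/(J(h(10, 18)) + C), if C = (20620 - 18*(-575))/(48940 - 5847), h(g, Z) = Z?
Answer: 43093/806644 ≈ 0.053423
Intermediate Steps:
C = 30970/43093 (C = (20620 + 10350)/43093 = 30970*(1/43093) = 30970/43093 ≈ 0.71868)
1/(J(h(10, 18)) + C) = 1/(18 + 30970/43093) = 1/(806644/43093) = 43093/806644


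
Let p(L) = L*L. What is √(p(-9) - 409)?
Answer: 2*I*√82 ≈ 18.111*I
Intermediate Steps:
p(L) = L²
√(p(-9) - 409) = √((-9)² - 409) = √(81 - 409) = √(-328) = 2*I*√82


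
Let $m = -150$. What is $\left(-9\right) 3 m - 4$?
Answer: $4046$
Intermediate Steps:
$\left(-9\right) 3 m - 4 = \left(-9\right) 3 \left(-150\right) - 4 = \left(-27\right) \left(-150\right) - 4 = 4050 - 4 = 4046$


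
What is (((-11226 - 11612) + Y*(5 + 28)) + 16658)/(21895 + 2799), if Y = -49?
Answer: -7797/24694 ≈ -0.31574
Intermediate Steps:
(((-11226 - 11612) + Y*(5 + 28)) + 16658)/(21895 + 2799) = (((-11226 - 11612) - 49*(5 + 28)) + 16658)/(21895 + 2799) = ((-22838 - 49*33) + 16658)/24694 = ((-22838 - 1617) + 16658)*(1/24694) = (-24455 + 16658)*(1/24694) = -7797*1/24694 = -7797/24694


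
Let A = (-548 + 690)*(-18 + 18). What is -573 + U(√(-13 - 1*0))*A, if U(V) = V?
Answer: -573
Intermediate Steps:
A = 0 (A = 142*0 = 0)
-573 + U(√(-13 - 1*0))*A = -573 + √(-13 - 1*0)*0 = -573 + √(-13 + 0)*0 = -573 + √(-13)*0 = -573 + (I*√13)*0 = -573 + 0 = -573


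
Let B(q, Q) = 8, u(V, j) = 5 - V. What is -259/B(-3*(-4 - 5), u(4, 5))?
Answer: -259/8 ≈ -32.375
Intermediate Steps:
-259/B(-3*(-4 - 5), u(4, 5)) = -259/8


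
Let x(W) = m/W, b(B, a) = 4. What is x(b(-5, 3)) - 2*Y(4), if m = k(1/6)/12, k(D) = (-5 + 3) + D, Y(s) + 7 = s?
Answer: 1717/288 ≈ 5.9618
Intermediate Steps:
Y(s) = -7 + s
k(D) = -2 + D
m = -11/72 (m = (-2 + 1/6)/12 = (-2 + ⅙)*(1/12) = -11/6*1/12 = -11/72 ≈ -0.15278)
x(W) = -11/(72*W)
x(b(-5, 3)) - 2*Y(4) = -11/72/4 - 2*(-7 + 4) = -11/72*¼ - 2*(-3) = -11/288 + 6 = 1717/288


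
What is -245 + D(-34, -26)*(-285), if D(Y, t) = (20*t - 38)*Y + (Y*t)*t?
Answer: 1143175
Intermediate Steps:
D(Y, t) = Y*t² + Y*(-38 + 20*t) (D(Y, t) = (-38 + 20*t)*Y + Y*t² = Y*(-38 + 20*t) + Y*t² = Y*t² + Y*(-38 + 20*t))
-245 + D(-34, -26)*(-285) = -245 - 34*(-38 + (-26)² + 20*(-26))*(-285) = -245 - 34*(-38 + 676 - 520)*(-285) = -245 - 34*118*(-285) = -245 - 4012*(-285) = -245 + 1143420 = 1143175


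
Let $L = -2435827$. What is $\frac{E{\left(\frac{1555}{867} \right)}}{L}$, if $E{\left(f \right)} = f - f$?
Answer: $0$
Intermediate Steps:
$E{\left(f \right)} = 0$
$\frac{E{\left(\frac{1555}{867} \right)}}{L} = \frac{0}{-2435827} = 0 \left(- \frac{1}{2435827}\right) = 0$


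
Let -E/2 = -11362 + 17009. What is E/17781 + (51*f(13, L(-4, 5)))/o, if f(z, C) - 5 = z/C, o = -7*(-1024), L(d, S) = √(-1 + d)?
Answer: -76421237/127454208 - 663*I*√5/35840 ≈ -0.5996 - 0.041365*I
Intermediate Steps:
o = 7168
f(z, C) = 5 + z/C
E = -11294 (E = -2*(-11362 + 17009) = -2*5647 = -11294)
E/17781 + (51*f(13, L(-4, 5)))/o = -11294/17781 + (51*(5 + 13/(√(-1 - 4))))/7168 = -11294*1/17781 + (51*(5 + 13/(√(-5))))*(1/7168) = -11294/17781 + (51*(5 + 13/((I*√5))))*(1/7168) = -11294/17781 + (51*(5 + 13*(-I*√5/5)))*(1/7168) = -11294/17781 + (51*(5 - 13*I*√5/5))*(1/7168) = -11294/17781 + (255 - 663*I*√5/5)*(1/7168) = -11294/17781 + (255/7168 - 663*I*√5/35840) = -76421237/127454208 - 663*I*√5/35840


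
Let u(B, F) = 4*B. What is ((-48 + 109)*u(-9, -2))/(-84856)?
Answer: 549/21214 ≈ 0.025879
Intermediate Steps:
((-48 + 109)*u(-9, -2))/(-84856) = ((-48 + 109)*(4*(-9)))/(-84856) = (61*(-36))*(-1/84856) = -2196*(-1/84856) = 549/21214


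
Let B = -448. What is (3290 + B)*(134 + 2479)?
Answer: 7426146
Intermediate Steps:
(3290 + B)*(134 + 2479) = (3290 - 448)*(134 + 2479) = 2842*2613 = 7426146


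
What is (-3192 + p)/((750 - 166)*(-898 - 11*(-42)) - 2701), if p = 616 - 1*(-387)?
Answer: 2189/257325 ≈ 0.0085067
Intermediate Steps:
p = 1003 (p = 616 + 387 = 1003)
(-3192 + p)/((750 - 166)*(-898 - 11*(-42)) - 2701) = (-3192 + 1003)/((750 - 166)*(-898 - 11*(-42)) - 2701) = -2189/(584*(-898 + 462) - 2701) = -2189/(584*(-436) - 2701) = -2189/(-254624 - 2701) = -2189/(-257325) = -2189*(-1/257325) = 2189/257325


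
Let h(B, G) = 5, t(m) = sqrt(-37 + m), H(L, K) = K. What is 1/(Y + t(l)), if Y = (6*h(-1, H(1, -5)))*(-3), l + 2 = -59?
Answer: -45/4099 - 7*I*sqrt(2)/8198 ≈ -0.010978 - 0.0012075*I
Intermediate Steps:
l = -61 (l = -2 - 59 = -61)
Y = -90 (Y = (6*5)*(-3) = 30*(-3) = -90)
1/(Y + t(l)) = 1/(-90 + sqrt(-37 - 61)) = 1/(-90 + sqrt(-98)) = 1/(-90 + 7*I*sqrt(2))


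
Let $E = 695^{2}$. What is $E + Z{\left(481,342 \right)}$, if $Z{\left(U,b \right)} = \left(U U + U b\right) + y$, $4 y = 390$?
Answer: $\frac{1757971}{2} \approx 8.7899 \cdot 10^{5}$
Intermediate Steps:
$y = \frac{195}{2}$ ($y = \frac{1}{4} \cdot 390 = \frac{195}{2} \approx 97.5$)
$E = 483025$
$Z{\left(U,b \right)} = \frac{195}{2} + U^{2} + U b$ ($Z{\left(U,b \right)} = \left(U U + U b\right) + \frac{195}{2} = \left(U^{2} + U b\right) + \frac{195}{2} = \frac{195}{2} + U^{2} + U b$)
$E + Z{\left(481,342 \right)} = 483025 + \left(\frac{195}{2} + 481^{2} + 481 \cdot 342\right) = 483025 + \left(\frac{195}{2} + 231361 + 164502\right) = 483025 + \frac{791921}{2} = \frac{1757971}{2}$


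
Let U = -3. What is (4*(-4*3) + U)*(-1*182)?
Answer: 9282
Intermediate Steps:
(4*(-4*3) + U)*(-1*182) = (4*(-4*3) - 3)*(-1*182) = (4*(-12) - 3)*(-182) = (-48 - 3)*(-182) = -51*(-182) = 9282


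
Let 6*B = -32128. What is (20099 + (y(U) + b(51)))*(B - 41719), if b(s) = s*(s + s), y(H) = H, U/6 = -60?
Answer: -3522192961/3 ≈ -1.1741e+9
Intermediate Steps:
U = -360 (U = 6*(-60) = -360)
B = -16064/3 (B = (⅙)*(-32128) = -16064/3 ≈ -5354.7)
b(s) = 2*s² (b(s) = s*(2*s) = 2*s²)
(20099 + (y(U) + b(51)))*(B - 41719) = (20099 + (-360 + 2*51²))*(-16064/3 - 41719) = (20099 + (-360 + 2*2601))*(-141221/3) = (20099 + (-360 + 5202))*(-141221/3) = (20099 + 4842)*(-141221/3) = 24941*(-141221/3) = -3522192961/3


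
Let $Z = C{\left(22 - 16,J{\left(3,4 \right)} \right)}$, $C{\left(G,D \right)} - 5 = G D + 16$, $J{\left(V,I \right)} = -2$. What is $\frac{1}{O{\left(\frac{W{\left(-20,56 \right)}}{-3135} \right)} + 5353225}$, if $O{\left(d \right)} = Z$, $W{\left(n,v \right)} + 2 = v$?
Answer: $\frac{1}{5353234} \approx 1.868 \cdot 10^{-7}$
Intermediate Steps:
$W{\left(n,v \right)} = -2 + v$
$C{\left(G,D \right)} = 21 + D G$ ($C{\left(G,D \right)} = 5 + \left(G D + 16\right) = 5 + \left(D G + 16\right) = 5 + \left(16 + D G\right) = 21 + D G$)
$Z = 9$ ($Z = 21 - 2 \left(22 - 16\right) = 21 - 12 = 9$)
$O{\left(d \right)} = 9$
$\frac{1}{O{\left(\frac{W{\left(-20,56 \right)}}{-3135} \right)} + 5353225} = \frac{1}{9 + 5353225} = \frac{1}{5353234}$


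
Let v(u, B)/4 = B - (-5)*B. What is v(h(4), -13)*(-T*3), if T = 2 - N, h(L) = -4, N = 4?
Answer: -1872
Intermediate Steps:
T = -2 (T = 2 - 1*4 = 2 - 4 = -2)
v(u, B) = 24*B (v(u, B) = 4*(B - (-5)*B) = 4*(B + 5*B) = 4*(6*B) = 24*B)
v(h(4), -13)*(-T*3) = (24*(-13))*(-1*(-2)*3) = -624*3 = -312*6 = -1872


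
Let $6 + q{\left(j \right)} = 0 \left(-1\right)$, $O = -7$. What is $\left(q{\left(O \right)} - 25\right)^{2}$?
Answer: $961$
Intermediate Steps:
$q{\left(j \right)} = -6$ ($q{\left(j \right)} = -6 + 0 \left(-1\right) = -6 + 0 = -6$)
$\left(q{\left(O \right)} - 25\right)^{2} = \left(-6 - 25\right)^{2} = \left(-31\right)^{2} = 961$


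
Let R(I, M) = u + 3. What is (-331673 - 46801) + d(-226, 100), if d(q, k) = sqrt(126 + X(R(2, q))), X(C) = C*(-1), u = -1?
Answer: -378474 + 2*sqrt(31) ≈ -3.7846e+5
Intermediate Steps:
R(I, M) = 2 (R(I, M) = -1 + 3 = 2)
X(C) = -C
d(q, k) = 2*sqrt(31) (d(q, k) = sqrt(126 - 1*2) = sqrt(126 - 2) = sqrt(124) = 2*sqrt(31))
(-331673 - 46801) + d(-226, 100) = (-331673 - 46801) + 2*sqrt(31) = -378474 + 2*sqrt(31)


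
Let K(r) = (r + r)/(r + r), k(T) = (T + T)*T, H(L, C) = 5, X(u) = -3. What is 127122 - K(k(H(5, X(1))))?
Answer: 127121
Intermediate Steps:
k(T) = 2*T² (k(T) = (2*T)*T = 2*T²)
K(r) = 1 (K(r) = (2*r)/((2*r)) = (2*r)*(1/(2*r)) = 1)
127122 - K(k(H(5, X(1)))) = 127122 - 1*1 = 127122 - 1 = 127121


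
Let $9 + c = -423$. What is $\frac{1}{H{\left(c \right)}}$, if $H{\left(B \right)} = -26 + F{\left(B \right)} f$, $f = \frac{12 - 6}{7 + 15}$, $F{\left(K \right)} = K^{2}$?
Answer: $\frac{11}{559586} \approx 1.9657 \cdot 10^{-5}$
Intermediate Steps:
$c = -432$ ($c = -9 - 423 = -432$)
$f = \frac{3}{11}$ ($f = \frac{6}{22} = 6 \cdot \frac{1}{22} = \frac{3}{11} \approx 0.27273$)
$H{\left(B \right)} = -26 + \frac{3 B^{2}}{11}$ ($H{\left(B \right)} = -26 + B^{2} \cdot \frac{3}{11} = -26 + \frac{3 B^{2}}{11}$)
$\frac{1}{H{\left(c \right)}} = \frac{1}{-26 + \frac{3 \left(-432\right)^{2}}{11}} = \frac{1}{-26 + \frac{3}{11} \cdot 186624} = \frac{1}{-26 + \frac{559872}{11}} = \frac{1}{\frac{559586}{11}} = \frac{11}{559586}$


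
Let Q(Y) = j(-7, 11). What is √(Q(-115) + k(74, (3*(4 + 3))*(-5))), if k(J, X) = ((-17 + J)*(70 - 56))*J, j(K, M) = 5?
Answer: √59057 ≈ 243.02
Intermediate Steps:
Q(Y) = 5
k(J, X) = J*(-238 + 14*J) (k(J, X) = ((-17 + J)*14)*J = (-238 + 14*J)*J = J*(-238 + 14*J))
√(Q(-115) + k(74, (3*(4 + 3))*(-5))) = √(5 + 14*74*(-17 + 74)) = √(5 + 14*74*57) = √(5 + 59052) = √59057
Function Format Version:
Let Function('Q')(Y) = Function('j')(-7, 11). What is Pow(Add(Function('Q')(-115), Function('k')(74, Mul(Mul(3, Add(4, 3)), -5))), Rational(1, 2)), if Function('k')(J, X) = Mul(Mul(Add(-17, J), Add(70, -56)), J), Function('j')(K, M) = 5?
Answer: Pow(59057, Rational(1, 2)) ≈ 243.02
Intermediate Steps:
Function('Q')(Y) = 5
Function('k')(J, X) = Mul(J, Add(-238, Mul(14, J))) (Function('k')(J, X) = Mul(Mul(Add(-17, J), 14), J) = Mul(Add(-238, Mul(14, J)), J) = Mul(J, Add(-238, Mul(14, J))))
Pow(Add(Function('Q')(-115), Function('k')(74, Mul(Mul(3, Add(4, 3)), -5))), Rational(1, 2)) = Pow(Add(5, Mul(14, 74, Add(-17, 74))), Rational(1, 2)) = Pow(Add(5, Mul(14, 74, 57)), Rational(1, 2)) = Pow(Add(5, 59052), Rational(1, 2)) = Pow(59057, Rational(1, 2))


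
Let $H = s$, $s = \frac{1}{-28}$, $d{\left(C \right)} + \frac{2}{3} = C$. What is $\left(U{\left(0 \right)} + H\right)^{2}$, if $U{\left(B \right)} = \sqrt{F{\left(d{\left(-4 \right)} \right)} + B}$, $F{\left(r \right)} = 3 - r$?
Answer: $\frac{18035}{2352} - \frac{\sqrt{69}}{42} \approx 7.4702$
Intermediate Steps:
$d{\left(C \right)} = - \frac{2}{3} + C$
$s = - \frac{1}{28} \approx -0.035714$
$U{\left(B \right)} = \sqrt{\frac{23}{3} + B}$ ($U{\left(B \right)} = \sqrt{\left(3 - \left(- \frac{2}{3} - 4\right)\right) + B} = \sqrt{\left(3 - - \frac{14}{3}\right) + B} = \sqrt{\left(3 + \frac{14}{3}\right) + B} = \sqrt{\frac{23}{3} + B}$)
$H = - \frac{1}{28} \approx -0.035714$
$\left(U{\left(0 \right)} + H\right)^{2} = \left(\frac{\sqrt{69 + 9 \cdot 0}}{3} - \frac{1}{28}\right)^{2} = \left(\frac{\sqrt{69 + 0}}{3} - \frac{1}{28}\right)^{2} = \left(\frac{\sqrt{69}}{3} - \frac{1}{28}\right)^{2} = \left(- \frac{1}{28} + \frac{\sqrt{69}}{3}\right)^{2}$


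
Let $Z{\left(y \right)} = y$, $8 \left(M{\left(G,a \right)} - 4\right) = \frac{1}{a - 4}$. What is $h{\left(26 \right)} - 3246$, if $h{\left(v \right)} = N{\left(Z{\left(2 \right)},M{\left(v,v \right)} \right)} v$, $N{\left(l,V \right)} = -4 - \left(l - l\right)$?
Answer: $-3350$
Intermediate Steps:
$M{\left(G,a \right)} = 4 + \frac{1}{8 \left(-4 + a\right)}$ ($M{\left(G,a \right)} = 4 + \frac{1}{8 \left(a - 4\right)} = 4 + \frac{1}{8 \left(-4 + a\right)}$)
$N{\left(l,V \right)} = -4$ ($N{\left(l,V \right)} = -4 - 0 = -4 + 0 = -4$)
$h{\left(v \right)} = - 4 v$
$h{\left(26 \right)} - 3246 = \left(-4\right) 26 - 3246 = -104 - 3246 = -3350$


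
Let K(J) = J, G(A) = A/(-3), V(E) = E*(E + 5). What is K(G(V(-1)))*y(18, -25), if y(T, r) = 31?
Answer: 124/3 ≈ 41.333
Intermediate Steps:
V(E) = E*(5 + E)
G(A) = -A/3 (G(A) = A*(-⅓) = -A/3)
K(G(V(-1)))*y(18, -25) = -(-1)*(5 - 1)/3*31 = -(-1)*4/3*31 = -⅓*(-4)*31 = (4/3)*31 = 124/3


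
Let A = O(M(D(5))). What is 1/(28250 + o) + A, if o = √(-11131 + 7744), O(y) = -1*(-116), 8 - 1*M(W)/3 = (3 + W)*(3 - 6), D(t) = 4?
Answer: 92575671142/798065887 - I*√3387/798065887 ≈ 116.0 - 7.2924e-8*I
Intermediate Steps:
M(W) = 51 + 9*W (M(W) = 24 - 3*(3 + W)*(3 - 6) = 24 - 3*(3 + W)*(-3) = 24 - 3*(-9 - 3*W) = 24 + (27 + 9*W) = 51 + 9*W)
O(y) = 116
A = 116
o = I*√3387 (o = √(-3387) = I*√3387 ≈ 58.198*I)
1/(28250 + o) + A = 1/(28250 + I*√3387) + 116 = 116 + 1/(28250 + I*√3387)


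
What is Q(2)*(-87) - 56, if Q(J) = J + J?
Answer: -404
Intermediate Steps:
Q(J) = 2*J
Q(2)*(-87) - 56 = (2*2)*(-87) - 56 = 4*(-87) - 56 = -348 - 56 = -404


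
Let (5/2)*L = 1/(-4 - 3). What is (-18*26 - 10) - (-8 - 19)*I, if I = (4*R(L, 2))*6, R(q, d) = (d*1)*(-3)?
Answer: -4366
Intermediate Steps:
L = -2/35 (L = 2/(5*(-4 - 3)) = (⅖)/(-7) = (⅖)*(-⅐) = -2/35 ≈ -0.057143)
R(q, d) = -3*d (R(q, d) = d*(-3) = -3*d)
I = -144 (I = (4*(-3*2))*6 = (4*(-6))*6 = -24*6 = -144)
(-18*26 - 10) - (-8 - 19)*I = (-18*26 - 10) - (-8 - 19)*(-144) = (-468 - 10) - (-27)*(-144) = -478 - 1*3888 = -478 - 3888 = -4366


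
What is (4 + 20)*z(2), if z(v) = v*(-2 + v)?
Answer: 0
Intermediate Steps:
(4 + 20)*z(2) = (4 + 20)*(2*(-2 + 2)) = 24*(2*0) = 24*0 = 0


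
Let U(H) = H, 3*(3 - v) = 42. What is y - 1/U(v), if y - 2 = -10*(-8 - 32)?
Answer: 4423/11 ≈ 402.09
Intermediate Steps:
v = -11 (v = 3 - 1/3*42 = 3 - 14 = -11)
y = 402 (y = 2 - 10*(-8 - 32) = 2 - 10*(-40) = 2 + 400 = 402)
y - 1/U(v) = 402 - 1/(-11) = 402 - 1*(-1/11) = 402 + 1/11 = 4423/11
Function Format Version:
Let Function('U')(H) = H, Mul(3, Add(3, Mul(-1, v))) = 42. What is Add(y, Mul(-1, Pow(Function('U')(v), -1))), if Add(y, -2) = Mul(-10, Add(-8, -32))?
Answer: Rational(4423, 11) ≈ 402.09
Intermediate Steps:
v = -11 (v = Add(3, Mul(Rational(-1, 3), 42)) = Add(3, -14) = -11)
y = 402 (y = Add(2, Mul(-10, Add(-8, -32))) = Add(2, Mul(-10, -40)) = Add(2, 400) = 402)
Add(y, Mul(-1, Pow(Function('U')(v), -1))) = Add(402, Mul(-1, Pow(-11, -1))) = Add(402, Mul(-1, Rational(-1, 11))) = Add(402, Rational(1, 11)) = Rational(4423, 11)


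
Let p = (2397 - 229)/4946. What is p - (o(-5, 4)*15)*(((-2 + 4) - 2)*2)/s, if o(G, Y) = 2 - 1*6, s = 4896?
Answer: 1084/2473 ≈ 0.43833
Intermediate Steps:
o(G, Y) = -4 (o(G, Y) = 2 - 6 = -4)
p = 1084/2473 (p = 2168*(1/4946) = 1084/2473 ≈ 0.43833)
p - (o(-5, 4)*15)*(((-2 + 4) - 2)*2)/s = 1084/2473 - (-4*15)*(((-2 + 4) - 2)*2)/4896 = 1084/2473 - (-60*(2 - 2)*2)/4896 = 1084/2473 - (-0*2)/4896 = 1084/2473 - (-60*0)/4896 = 1084/2473 - 0/4896 = 1084/2473 - 1*0 = 1084/2473 + 0 = 1084/2473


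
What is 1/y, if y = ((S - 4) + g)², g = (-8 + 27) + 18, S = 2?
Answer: 1/1225 ≈ 0.00081633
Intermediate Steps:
g = 37 (g = 19 + 18 = 37)
y = 1225 (y = ((2 - 4) + 37)² = (-2 + 37)² = 35² = 1225)
1/y = 1/1225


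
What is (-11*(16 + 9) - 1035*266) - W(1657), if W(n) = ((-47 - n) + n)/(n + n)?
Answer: -913288643/3314 ≈ -2.7559e+5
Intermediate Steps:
W(n) = -47/(2*n) (W(n) = -47*1/(2*n) = -47/(2*n))
(-11*(16 + 9) - 1035*266) - W(1657) = (-11*(16 + 9) - 1035*266) - (-47)/(2*1657) = (-11*25 - 275310) - (-47)/(2*1657) = (-275 - 275310) - 1*(-47/3314) = -275585 + 47/3314 = -913288643/3314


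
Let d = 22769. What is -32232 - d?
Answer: -55001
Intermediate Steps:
-32232 - d = -32232 - 1*22769 = -32232 - 22769 = -55001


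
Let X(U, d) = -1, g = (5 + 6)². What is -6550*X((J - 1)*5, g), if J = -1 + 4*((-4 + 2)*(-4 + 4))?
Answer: 6550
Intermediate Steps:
J = -1 (J = -1 + 4*(-2*0) = -1 + 4*0 = -1 + 0 = -1)
g = 121 (g = 11² = 121)
-6550*X((J - 1)*5, g) = -6550*(-1) = 6550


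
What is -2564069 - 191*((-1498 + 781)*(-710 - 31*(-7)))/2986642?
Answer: -7658023681169/2986642 ≈ -2.5641e+6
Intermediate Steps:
-2564069 - 191*((-1498 + 781)*(-710 - 31*(-7)))/2986642 = -2564069 - 191*(-717*(-710 + 217))/2986642 = -2564069 - 191*(-717*(-493))/2986642 = -2564069 - 191*353481/2986642 = -2564069 - 67514871/2986642 = -7658023681169/2986642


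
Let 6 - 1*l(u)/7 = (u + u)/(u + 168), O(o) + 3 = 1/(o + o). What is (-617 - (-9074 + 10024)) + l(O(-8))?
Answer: -574827/377 ≈ -1524.7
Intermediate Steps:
O(o) = -3 + 1/(2*o) (O(o) = -3 + 1/(o + o) = -3 + 1/(2*o))
l(u) = 42 - 14*u/(168 + u) (l(u) = 42 - 7*(u + u)/(u + 168) = 42 - 7*2*u/(168 + u) = 42 - 14*u/(168 + u))
(-617 - (-9074 + 10024)) + l(O(-8)) = (-617 - (-9074 + 10024)) + 28*(252 + (-3 + (½)/(-8)))/(168 + (-3 + (½)/(-8))) = (-617 - 1*950) + 28*(252 + (-3 + (½)*(-⅛)))/(168 + (-3 + (½)*(-⅛))) = (-617 - 950) + 28*(252 + (-3 - 1/16))/(168 + (-3 - 1/16)) = -1567 + 28*(252 - 49/16)/(168 - 49/16) = -1567 + 28*(3983/16)/(2639/16) = -1567 + 28*(16/2639)*(3983/16) = -1567 + 15932/377 = -574827/377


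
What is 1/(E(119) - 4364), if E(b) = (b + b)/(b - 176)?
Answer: -57/248986 ≈ -0.00022893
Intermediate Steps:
E(b) = 2*b/(-176 + b) (E(b) = (2*b)/(-176 + b) = 2*b/(-176 + b))
1/(E(119) - 4364) = 1/(2*119/(-176 + 119) - 4364) = 1/(2*119/(-57) - 4364) = 1/(2*119*(-1/57) - 4364) = 1/(-238/57 - 4364) = 1/(-248986/57) = -57/248986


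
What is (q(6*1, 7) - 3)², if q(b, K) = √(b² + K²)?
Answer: (3 - √85)² ≈ 38.683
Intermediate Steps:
q(b, K) = √(K² + b²)
(q(6*1, 7) - 3)² = (√(7² + (6*1)²) - 3)² = (√(49 + 6²) - 3)² = (√(49 + 36) - 3)² = (√85 - 3)² = (-3 + √85)²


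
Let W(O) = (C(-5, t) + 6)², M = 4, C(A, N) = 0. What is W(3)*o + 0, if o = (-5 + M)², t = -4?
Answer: 36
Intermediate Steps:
W(O) = 36 (W(O) = (0 + 6)² = 6² = 36)
o = 1 (o = (-5 + 4)² = (-1)² = 1)
W(3)*o + 0 = 36*1 + 0 = 36 + 0 = 36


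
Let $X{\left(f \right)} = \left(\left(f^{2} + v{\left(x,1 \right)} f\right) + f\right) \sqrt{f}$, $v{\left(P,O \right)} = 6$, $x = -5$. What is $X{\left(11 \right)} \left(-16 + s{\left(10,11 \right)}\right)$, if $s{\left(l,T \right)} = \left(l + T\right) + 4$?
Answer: $1782 \sqrt{11} \approx 5910.2$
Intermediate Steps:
$s{\left(l,T \right)} = 4 + T + l$ ($s{\left(l,T \right)} = \left(T + l\right) + 4 = 4 + T + l$)
$X{\left(f \right)} = \sqrt{f} \left(f^{2} + 7 f\right)$ ($X{\left(f \right)} = \left(\left(f^{2} + 6 f\right) + f\right) \sqrt{f} = \left(f^{2} + 7 f\right) \sqrt{f} = \sqrt{f} \left(f^{2} + 7 f\right)$)
$X{\left(11 \right)} \left(-16 + s{\left(10,11 \right)}\right) = 11^{\frac{3}{2}} \left(7 + 11\right) \left(-16 + \left(4 + 11 + 10\right)\right) = 11 \sqrt{11} \cdot 18 \left(-16 + 25\right) = 198 \sqrt{11} \cdot 9 = 1782 \sqrt{11}$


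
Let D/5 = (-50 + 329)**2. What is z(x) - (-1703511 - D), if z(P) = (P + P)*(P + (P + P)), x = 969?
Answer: 7726482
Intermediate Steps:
D = 389205 (D = 5*(-50 + 329)**2 = 5*279**2 = 5*77841 = 389205)
z(P) = 6*P**2 (z(P) = (2*P)*(P + 2*P) = (2*P)*(3*P) = 6*P**2)
z(x) - (-1703511 - D) = 6*969**2 - (-1703511 - 1*389205) = 6*938961 - (-1703511 - 389205) = 5633766 - 1*(-2092716) = 5633766 + 2092716 = 7726482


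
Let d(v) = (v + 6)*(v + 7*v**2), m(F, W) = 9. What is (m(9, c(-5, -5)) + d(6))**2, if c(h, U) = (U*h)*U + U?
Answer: 9641025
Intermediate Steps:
c(h, U) = U + h*U**2 (c(h, U) = h*U**2 + U = U + h*U**2)
d(v) = (6 + v)*(v + 7*v**2)
(m(9, c(-5, -5)) + d(6))**2 = (9 + 6*(6 + 7*6**2 + 43*6))**2 = (9 + 6*(6 + 7*36 + 258))**2 = (9 + 6*(6 + 252 + 258))**2 = (9 + 6*516)**2 = (9 + 3096)**2 = 3105**2 = 9641025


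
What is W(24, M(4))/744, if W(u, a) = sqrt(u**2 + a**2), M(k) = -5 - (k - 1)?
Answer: sqrt(10)/93 ≈ 0.034003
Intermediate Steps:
M(k) = -4 - k (M(k) = -5 - (-1 + k) = -5 + (1 - k) = -4 - k)
W(u, a) = sqrt(a**2 + u**2)
W(24, M(4))/744 = sqrt((-4 - 1*4)**2 + 24**2)/744 = sqrt((-4 - 4)**2 + 576)*(1/744) = sqrt((-8)**2 + 576)*(1/744) = sqrt(64 + 576)*(1/744) = sqrt(640)*(1/744) = (8*sqrt(10))*(1/744) = sqrt(10)/93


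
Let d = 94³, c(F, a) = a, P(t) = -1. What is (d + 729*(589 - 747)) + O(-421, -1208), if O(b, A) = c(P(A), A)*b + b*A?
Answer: 1732538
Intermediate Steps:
d = 830584
O(b, A) = 2*A*b (O(b, A) = A*b + b*A = A*b + A*b = 2*A*b)
(d + 729*(589 - 747)) + O(-421, -1208) = (830584 + 729*(589 - 747)) + 2*(-1208)*(-421) = (830584 + 729*(-158)) + 1017136 = (830584 - 115182) + 1017136 = 715402 + 1017136 = 1732538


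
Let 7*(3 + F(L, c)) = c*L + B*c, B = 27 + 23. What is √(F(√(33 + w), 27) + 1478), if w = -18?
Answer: √(81725 + 189*√15)/7 ≈ 41.022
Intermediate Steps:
B = 50
F(L, c) = -3 + 50*c/7 + L*c/7 (F(L, c) = -3 + (c*L + 50*c)/7 = -3 + (L*c + 50*c)/7 = -3 + (50*c + L*c)/7 = -3 + (50*c/7 + L*c/7) = -3 + 50*c/7 + L*c/7)
√(F(√(33 + w), 27) + 1478) = √((-3 + (50/7)*27 + (⅐)*√(33 - 18)*27) + 1478) = √((-3 + 1350/7 + (⅐)*√15*27) + 1478) = √((-3 + 1350/7 + 27*√15/7) + 1478) = √((1329/7 + 27*√15/7) + 1478) = √(11675/7 + 27*√15/7)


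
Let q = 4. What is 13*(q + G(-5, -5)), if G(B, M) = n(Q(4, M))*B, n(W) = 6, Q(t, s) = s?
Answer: -338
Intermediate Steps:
G(B, M) = 6*B
13*(q + G(-5, -5)) = 13*(4 + 6*(-5)) = 13*(4 - 30) = 13*(-26) = -338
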